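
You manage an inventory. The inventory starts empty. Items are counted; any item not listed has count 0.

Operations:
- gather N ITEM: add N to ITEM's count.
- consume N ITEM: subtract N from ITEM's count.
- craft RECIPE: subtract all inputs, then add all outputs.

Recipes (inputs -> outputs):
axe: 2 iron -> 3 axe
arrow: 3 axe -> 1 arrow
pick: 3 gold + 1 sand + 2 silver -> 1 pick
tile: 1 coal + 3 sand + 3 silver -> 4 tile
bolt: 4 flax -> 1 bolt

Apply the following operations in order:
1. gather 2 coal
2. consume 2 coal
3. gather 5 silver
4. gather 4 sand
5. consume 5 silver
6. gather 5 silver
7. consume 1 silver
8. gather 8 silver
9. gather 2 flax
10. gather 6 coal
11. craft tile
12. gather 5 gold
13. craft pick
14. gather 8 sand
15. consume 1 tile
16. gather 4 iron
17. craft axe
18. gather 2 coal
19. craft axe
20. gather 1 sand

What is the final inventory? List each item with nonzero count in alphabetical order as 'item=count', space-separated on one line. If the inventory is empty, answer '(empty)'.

Answer: axe=6 coal=7 flax=2 gold=2 pick=1 sand=9 silver=7 tile=3

Derivation:
After 1 (gather 2 coal): coal=2
After 2 (consume 2 coal): (empty)
After 3 (gather 5 silver): silver=5
After 4 (gather 4 sand): sand=4 silver=5
After 5 (consume 5 silver): sand=4
After 6 (gather 5 silver): sand=4 silver=5
After 7 (consume 1 silver): sand=4 silver=4
After 8 (gather 8 silver): sand=4 silver=12
After 9 (gather 2 flax): flax=2 sand=4 silver=12
After 10 (gather 6 coal): coal=6 flax=2 sand=4 silver=12
After 11 (craft tile): coal=5 flax=2 sand=1 silver=9 tile=4
After 12 (gather 5 gold): coal=5 flax=2 gold=5 sand=1 silver=9 tile=4
After 13 (craft pick): coal=5 flax=2 gold=2 pick=1 silver=7 tile=4
After 14 (gather 8 sand): coal=5 flax=2 gold=2 pick=1 sand=8 silver=7 tile=4
After 15 (consume 1 tile): coal=5 flax=2 gold=2 pick=1 sand=8 silver=7 tile=3
After 16 (gather 4 iron): coal=5 flax=2 gold=2 iron=4 pick=1 sand=8 silver=7 tile=3
After 17 (craft axe): axe=3 coal=5 flax=2 gold=2 iron=2 pick=1 sand=8 silver=7 tile=3
After 18 (gather 2 coal): axe=3 coal=7 flax=2 gold=2 iron=2 pick=1 sand=8 silver=7 tile=3
After 19 (craft axe): axe=6 coal=7 flax=2 gold=2 pick=1 sand=8 silver=7 tile=3
After 20 (gather 1 sand): axe=6 coal=7 flax=2 gold=2 pick=1 sand=9 silver=7 tile=3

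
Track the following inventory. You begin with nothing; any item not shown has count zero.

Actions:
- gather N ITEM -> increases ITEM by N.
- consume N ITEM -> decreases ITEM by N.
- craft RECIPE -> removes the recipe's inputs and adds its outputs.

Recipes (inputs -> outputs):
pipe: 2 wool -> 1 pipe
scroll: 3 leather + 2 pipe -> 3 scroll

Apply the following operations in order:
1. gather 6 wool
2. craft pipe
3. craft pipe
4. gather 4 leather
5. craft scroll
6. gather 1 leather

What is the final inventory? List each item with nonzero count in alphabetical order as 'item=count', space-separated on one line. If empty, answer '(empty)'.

After 1 (gather 6 wool): wool=6
After 2 (craft pipe): pipe=1 wool=4
After 3 (craft pipe): pipe=2 wool=2
After 4 (gather 4 leather): leather=4 pipe=2 wool=2
After 5 (craft scroll): leather=1 scroll=3 wool=2
After 6 (gather 1 leather): leather=2 scroll=3 wool=2

Answer: leather=2 scroll=3 wool=2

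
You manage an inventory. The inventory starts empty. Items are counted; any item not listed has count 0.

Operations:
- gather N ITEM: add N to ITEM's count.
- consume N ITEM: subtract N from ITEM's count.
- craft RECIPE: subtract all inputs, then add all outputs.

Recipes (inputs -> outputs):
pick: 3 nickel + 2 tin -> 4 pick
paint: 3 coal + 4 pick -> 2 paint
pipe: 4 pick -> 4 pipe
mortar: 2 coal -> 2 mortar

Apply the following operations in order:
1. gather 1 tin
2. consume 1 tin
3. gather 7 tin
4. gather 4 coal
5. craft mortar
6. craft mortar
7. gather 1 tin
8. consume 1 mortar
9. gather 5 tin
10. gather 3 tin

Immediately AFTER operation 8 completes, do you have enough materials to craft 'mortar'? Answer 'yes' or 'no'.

Answer: no

Derivation:
After 1 (gather 1 tin): tin=1
After 2 (consume 1 tin): (empty)
After 3 (gather 7 tin): tin=7
After 4 (gather 4 coal): coal=4 tin=7
After 5 (craft mortar): coal=2 mortar=2 tin=7
After 6 (craft mortar): mortar=4 tin=7
After 7 (gather 1 tin): mortar=4 tin=8
After 8 (consume 1 mortar): mortar=3 tin=8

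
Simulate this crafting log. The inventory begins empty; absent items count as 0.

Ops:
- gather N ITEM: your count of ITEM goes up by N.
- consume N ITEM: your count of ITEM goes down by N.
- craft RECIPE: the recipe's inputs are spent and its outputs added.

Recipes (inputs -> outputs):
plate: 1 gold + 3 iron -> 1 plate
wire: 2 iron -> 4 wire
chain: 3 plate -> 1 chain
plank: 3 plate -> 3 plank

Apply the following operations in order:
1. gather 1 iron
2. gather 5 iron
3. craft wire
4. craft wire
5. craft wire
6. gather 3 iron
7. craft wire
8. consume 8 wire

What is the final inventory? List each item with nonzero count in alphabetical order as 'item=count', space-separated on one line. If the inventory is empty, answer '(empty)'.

After 1 (gather 1 iron): iron=1
After 2 (gather 5 iron): iron=6
After 3 (craft wire): iron=4 wire=4
After 4 (craft wire): iron=2 wire=8
After 5 (craft wire): wire=12
After 6 (gather 3 iron): iron=3 wire=12
After 7 (craft wire): iron=1 wire=16
After 8 (consume 8 wire): iron=1 wire=8

Answer: iron=1 wire=8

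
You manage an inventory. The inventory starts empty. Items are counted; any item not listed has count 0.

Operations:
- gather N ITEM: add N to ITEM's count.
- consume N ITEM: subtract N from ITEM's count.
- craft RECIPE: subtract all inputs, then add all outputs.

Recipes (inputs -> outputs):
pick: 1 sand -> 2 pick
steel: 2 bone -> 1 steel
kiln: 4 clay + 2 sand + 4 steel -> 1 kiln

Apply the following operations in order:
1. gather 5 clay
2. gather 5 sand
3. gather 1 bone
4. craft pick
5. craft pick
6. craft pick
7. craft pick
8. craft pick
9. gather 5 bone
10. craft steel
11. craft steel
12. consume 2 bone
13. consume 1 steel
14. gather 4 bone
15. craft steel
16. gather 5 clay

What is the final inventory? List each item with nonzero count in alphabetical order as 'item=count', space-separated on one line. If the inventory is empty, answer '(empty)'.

Answer: bone=2 clay=10 pick=10 steel=2

Derivation:
After 1 (gather 5 clay): clay=5
After 2 (gather 5 sand): clay=5 sand=5
After 3 (gather 1 bone): bone=1 clay=5 sand=5
After 4 (craft pick): bone=1 clay=5 pick=2 sand=4
After 5 (craft pick): bone=1 clay=5 pick=4 sand=3
After 6 (craft pick): bone=1 clay=5 pick=6 sand=2
After 7 (craft pick): bone=1 clay=5 pick=8 sand=1
After 8 (craft pick): bone=1 clay=5 pick=10
After 9 (gather 5 bone): bone=6 clay=5 pick=10
After 10 (craft steel): bone=4 clay=5 pick=10 steel=1
After 11 (craft steel): bone=2 clay=5 pick=10 steel=2
After 12 (consume 2 bone): clay=5 pick=10 steel=2
After 13 (consume 1 steel): clay=5 pick=10 steel=1
After 14 (gather 4 bone): bone=4 clay=5 pick=10 steel=1
After 15 (craft steel): bone=2 clay=5 pick=10 steel=2
After 16 (gather 5 clay): bone=2 clay=10 pick=10 steel=2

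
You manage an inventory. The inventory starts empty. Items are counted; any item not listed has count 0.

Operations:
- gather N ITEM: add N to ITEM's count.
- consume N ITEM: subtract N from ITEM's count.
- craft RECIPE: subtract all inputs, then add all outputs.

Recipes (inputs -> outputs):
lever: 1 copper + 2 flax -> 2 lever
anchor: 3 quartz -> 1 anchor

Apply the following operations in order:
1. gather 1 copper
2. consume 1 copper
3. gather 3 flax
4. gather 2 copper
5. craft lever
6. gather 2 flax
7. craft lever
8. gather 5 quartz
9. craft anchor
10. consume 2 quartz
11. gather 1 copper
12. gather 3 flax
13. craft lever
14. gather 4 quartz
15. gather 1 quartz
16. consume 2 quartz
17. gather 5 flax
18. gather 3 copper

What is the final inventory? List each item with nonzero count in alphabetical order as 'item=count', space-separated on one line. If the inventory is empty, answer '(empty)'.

Answer: anchor=1 copper=3 flax=7 lever=6 quartz=3

Derivation:
After 1 (gather 1 copper): copper=1
After 2 (consume 1 copper): (empty)
After 3 (gather 3 flax): flax=3
After 4 (gather 2 copper): copper=2 flax=3
After 5 (craft lever): copper=1 flax=1 lever=2
After 6 (gather 2 flax): copper=1 flax=3 lever=2
After 7 (craft lever): flax=1 lever=4
After 8 (gather 5 quartz): flax=1 lever=4 quartz=5
After 9 (craft anchor): anchor=1 flax=1 lever=4 quartz=2
After 10 (consume 2 quartz): anchor=1 flax=1 lever=4
After 11 (gather 1 copper): anchor=1 copper=1 flax=1 lever=4
After 12 (gather 3 flax): anchor=1 copper=1 flax=4 lever=4
After 13 (craft lever): anchor=1 flax=2 lever=6
After 14 (gather 4 quartz): anchor=1 flax=2 lever=6 quartz=4
After 15 (gather 1 quartz): anchor=1 flax=2 lever=6 quartz=5
After 16 (consume 2 quartz): anchor=1 flax=2 lever=6 quartz=3
After 17 (gather 5 flax): anchor=1 flax=7 lever=6 quartz=3
After 18 (gather 3 copper): anchor=1 copper=3 flax=7 lever=6 quartz=3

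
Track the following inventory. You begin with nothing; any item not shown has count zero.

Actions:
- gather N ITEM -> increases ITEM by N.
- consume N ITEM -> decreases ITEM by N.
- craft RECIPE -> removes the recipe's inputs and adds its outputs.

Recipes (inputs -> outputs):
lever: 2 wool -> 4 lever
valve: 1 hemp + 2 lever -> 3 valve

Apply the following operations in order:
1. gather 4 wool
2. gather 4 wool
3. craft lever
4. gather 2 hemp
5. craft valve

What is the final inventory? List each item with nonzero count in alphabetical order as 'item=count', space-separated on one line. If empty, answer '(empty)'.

After 1 (gather 4 wool): wool=4
After 2 (gather 4 wool): wool=8
After 3 (craft lever): lever=4 wool=6
After 4 (gather 2 hemp): hemp=2 lever=4 wool=6
After 5 (craft valve): hemp=1 lever=2 valve=3 wool=6

Answer: hemp=1 lever=2 valve=3 wool=6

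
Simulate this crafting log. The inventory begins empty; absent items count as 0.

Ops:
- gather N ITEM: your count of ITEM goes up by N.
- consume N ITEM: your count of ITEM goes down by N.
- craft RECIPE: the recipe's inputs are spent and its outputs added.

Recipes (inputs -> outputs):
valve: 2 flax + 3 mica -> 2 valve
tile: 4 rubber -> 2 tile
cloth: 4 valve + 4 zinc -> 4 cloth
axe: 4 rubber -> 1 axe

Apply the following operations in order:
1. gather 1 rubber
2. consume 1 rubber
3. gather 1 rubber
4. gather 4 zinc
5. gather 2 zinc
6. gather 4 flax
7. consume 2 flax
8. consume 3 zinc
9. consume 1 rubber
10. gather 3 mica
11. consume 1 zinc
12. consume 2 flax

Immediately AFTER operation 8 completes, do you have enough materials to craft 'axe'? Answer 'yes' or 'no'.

Answer: no

Derivation:
After 1 (gather 1 rubber): rubber=1
After 2 (consume 1 rubber): (empty)
After 3 (gather 1 rubber): rubber=1
After 4 (gather 4 zinc): rubber=1 zinc=4
After 5 (gather 2 zinc): rubber=1 zinc=6
After 6 (gather 4 flax): flax=4 rubber=1 zinc=6
After 7 (consume 2 flax): flax=2 rubber=1 zinc=6
After 8 (consume 3 zinc): flax=2 rubber=1 zinc=3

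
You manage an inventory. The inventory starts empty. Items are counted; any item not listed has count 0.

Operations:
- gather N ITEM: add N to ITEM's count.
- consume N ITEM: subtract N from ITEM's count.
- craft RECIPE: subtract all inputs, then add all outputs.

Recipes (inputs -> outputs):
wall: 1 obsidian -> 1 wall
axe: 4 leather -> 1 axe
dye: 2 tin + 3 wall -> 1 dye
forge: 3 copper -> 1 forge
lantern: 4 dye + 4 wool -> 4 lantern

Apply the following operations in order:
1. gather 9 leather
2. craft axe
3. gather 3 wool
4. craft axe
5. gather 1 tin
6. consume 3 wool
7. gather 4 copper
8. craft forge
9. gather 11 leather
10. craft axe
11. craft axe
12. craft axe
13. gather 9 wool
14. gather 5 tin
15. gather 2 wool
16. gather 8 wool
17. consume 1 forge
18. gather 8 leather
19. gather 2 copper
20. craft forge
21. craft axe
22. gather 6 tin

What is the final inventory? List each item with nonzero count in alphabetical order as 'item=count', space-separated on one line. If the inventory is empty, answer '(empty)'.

After 1 (gather 9 leather): leather=9
After 2 (craft axe): axe=1 leather=5
After 3 (gather 3 wool): axe=1 leather=5 wool=3
After 4 (craft axe): axe=2 leather=1 wool=3
After 5 (gather 1 tin): axe=2 leather=1 tin=1 wool=3
After 6 (consume 3 wool): axe=2 leather=1 tin=1
After 7 (gather 4 copper): axe=2 copper=4 leather=1 tin=1
After 8 (craft forge): axe=2 copper=1 forge=1 leather=1 tin=1
After 9 (gather 11 leather): axe=2 copper=1 forge=1 leather=12 tin=1
After 10 (craft axe): axe=3 copper=1 forge=1 leather=8 tin=1
After 11 (craft axe): axe=4 copper=1 forge=1 leather=4 tin=1
After 12 (craft axe): axe=5 copper=1 forge=1 tin=1
After 13 (gather 9 wool): axe=5 copper=1 forge=1 tin=1 wool=9
After 14 (gather 5 tin): axe=5 copper=1 forge=1 tin=6 wool=9
After 15 (gather 2 wool): axe=5 copper=1 forge=1 tin=6 wool=11
After 16 (gather 8 wool): axe=5 copper=1 forge=1 tin=6 wool=19
After 17 (consume 1 forge): axe=5 copper=1 tin=6 wool=19
After 18 (gather 8 leather): axe=5 copper=1 leather=8 tin=6 wool=19
After 19 (gather 2 copper): axe=5 copper=3 leather=8 tin=6 wool=19
After 20 (craft forge): axe=5 forge=1 leather=8 tin=6 wool=19
After 21 (craft axe): axe=6 forge=1 leather=4 tin=6 wool=19
After 22 (gather 6 tin): axe=6 forge=1 leather=4 tin=12 wool=19

Answer: axe=6 forge=1 leather=4 tin=12 wool=19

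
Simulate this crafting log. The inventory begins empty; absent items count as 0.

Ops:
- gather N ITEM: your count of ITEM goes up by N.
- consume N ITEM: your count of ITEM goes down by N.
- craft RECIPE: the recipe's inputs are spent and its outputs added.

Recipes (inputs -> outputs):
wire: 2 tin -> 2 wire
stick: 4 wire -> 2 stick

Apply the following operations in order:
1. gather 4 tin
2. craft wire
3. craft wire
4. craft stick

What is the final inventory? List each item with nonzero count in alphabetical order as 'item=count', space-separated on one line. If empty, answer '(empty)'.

After 1 (gather 4 tin): tin=4
After 2 (craft wire): tin=2 wire=2
After 3 (craft wire): wire=4
After 4 (craft stick): stick=2

Answer: stick=2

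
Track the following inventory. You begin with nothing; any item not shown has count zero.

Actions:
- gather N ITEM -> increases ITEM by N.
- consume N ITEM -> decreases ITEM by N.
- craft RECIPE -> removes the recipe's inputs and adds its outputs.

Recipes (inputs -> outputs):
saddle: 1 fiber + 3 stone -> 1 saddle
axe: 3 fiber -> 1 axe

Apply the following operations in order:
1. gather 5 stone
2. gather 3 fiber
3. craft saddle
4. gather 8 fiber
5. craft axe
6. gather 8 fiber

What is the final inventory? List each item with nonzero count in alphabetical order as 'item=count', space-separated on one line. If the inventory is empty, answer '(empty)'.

Answer: axe=1 fiber=15 saddle=1 stone=2

Derivation:
After 1 (gather 5 stone): stone=5
After 2 (gather 3 fiber): fiber=3 stone=5
After 3 (craft saddle): fiber=2 saddle=1 stone=2
After 4 (gather 8 fiber): fiber=10 saddle=1 stone=2
After 5 (craft axe): axe=1 fiber=7 saddle=1 stone=2
After 6 (gather 8 fiber): axe=1 fiber=15 saddle=1 stone=2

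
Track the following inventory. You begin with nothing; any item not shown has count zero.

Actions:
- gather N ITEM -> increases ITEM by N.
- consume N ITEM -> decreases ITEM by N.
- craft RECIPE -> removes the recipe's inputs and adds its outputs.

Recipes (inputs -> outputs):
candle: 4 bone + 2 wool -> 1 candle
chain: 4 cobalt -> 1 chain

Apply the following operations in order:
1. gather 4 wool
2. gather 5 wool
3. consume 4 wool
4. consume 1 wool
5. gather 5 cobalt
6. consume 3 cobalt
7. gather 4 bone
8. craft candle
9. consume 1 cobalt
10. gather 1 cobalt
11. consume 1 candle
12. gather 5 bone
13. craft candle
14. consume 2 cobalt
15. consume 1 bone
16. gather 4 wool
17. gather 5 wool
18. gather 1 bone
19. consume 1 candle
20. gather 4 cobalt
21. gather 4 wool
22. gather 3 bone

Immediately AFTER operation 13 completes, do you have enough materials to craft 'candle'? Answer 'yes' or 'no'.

Answer: no

Derivation:
After 1 (gather 4 wool): wool=4
After 2 (gather 5 wool): wool=9
After 3 (consume 4 wool): wool=5
After 4 (consume 1 wool): wool=4
After 5 (gather 5 cobalt): cobalt=5 wool=4
After 6 (consume 3 cobalt): cobalt=2 wool=4
After 7 (gather 4 bone): bone=4 cobalt=2 wool=4
After 8 (craft candle): candle=1 cobalt=2 wool=2
After 9 (consume 1 cobalt): candle=1 cobalt=1 wool=2
After 10 (gather 1 cobalt): candle=1 cobalt=2 wool=2
After 11 (consume 1 candle): cobalt=2 wool=2
After 12 (gather 5 bone): bone=5 cobalt=2 wool=2
After 13 (craft candle): bone=1 candle=1 cobalt=2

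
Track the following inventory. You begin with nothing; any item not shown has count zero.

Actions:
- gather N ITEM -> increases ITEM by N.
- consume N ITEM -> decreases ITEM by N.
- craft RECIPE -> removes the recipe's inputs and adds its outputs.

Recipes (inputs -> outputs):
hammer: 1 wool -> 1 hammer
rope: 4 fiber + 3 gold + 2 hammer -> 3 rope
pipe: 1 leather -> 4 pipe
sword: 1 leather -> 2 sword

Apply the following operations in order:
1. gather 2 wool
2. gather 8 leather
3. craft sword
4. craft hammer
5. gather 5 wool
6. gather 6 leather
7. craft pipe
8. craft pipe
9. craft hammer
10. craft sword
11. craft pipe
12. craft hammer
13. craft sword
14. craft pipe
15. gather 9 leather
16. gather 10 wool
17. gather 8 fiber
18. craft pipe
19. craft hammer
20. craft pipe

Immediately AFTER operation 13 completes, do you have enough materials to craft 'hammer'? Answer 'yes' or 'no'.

Answer: yes

Derivation:
After 1 (gather 2 wool): wool=2
After 2 (gather 8 leather): leather=8 wool=2
After 3 (craft sword): leather=7 sword=2 wool=2
After 4 (craft hammer): hammer=1 leather=7 sword=2 wool=1
After 5 (gather 5 wool): hammer=1 leather=7 sword=2 wool=6
After 6 (gather 6 leather): hammer=1 leather=13 sword=2 wool=6
After 7 (craft pipe): hammer=1 leather=12 pipe=4 sword=2 wool=6
After 8 (craft pipe): hammer=1 leather=11 pipe=8 sword=2 wool=6
After 9 (craft hammer): hammer=2 leather=11 pipe=8 sword=2 wool=5
After 10 (craft sword): hammer=2 leather=10 pipe=8 sword=4 wool=5
After 11 (craft pipe): hammer=2 leather=9 pipe=12 sword=4 wool=5
After 12 (craft hammer): hammer=3 leather=9 pipe=12 sword=4 wool=4
After 13 (craft sword): hammer=3 leather=8 pipe=12 sword=6 wool=4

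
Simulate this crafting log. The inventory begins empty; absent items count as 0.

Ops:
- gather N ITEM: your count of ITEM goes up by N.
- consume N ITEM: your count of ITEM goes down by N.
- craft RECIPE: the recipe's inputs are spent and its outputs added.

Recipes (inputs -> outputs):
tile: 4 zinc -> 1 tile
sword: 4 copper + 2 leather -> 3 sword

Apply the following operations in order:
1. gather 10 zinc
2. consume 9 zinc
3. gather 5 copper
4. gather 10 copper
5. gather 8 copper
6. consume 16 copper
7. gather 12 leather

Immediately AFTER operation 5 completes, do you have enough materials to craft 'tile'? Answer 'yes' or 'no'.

After 1 (gather 10 zinc): zinc=10
After 2 (consume 9 zinc): zinc=1
After 3 (gather 5 copper): copper=5 zinc=1
After 4 (gather 10 copper): copper=15 zinc=1
After 5 (gather 8 copper): copper=23 zinc=1

Answer: no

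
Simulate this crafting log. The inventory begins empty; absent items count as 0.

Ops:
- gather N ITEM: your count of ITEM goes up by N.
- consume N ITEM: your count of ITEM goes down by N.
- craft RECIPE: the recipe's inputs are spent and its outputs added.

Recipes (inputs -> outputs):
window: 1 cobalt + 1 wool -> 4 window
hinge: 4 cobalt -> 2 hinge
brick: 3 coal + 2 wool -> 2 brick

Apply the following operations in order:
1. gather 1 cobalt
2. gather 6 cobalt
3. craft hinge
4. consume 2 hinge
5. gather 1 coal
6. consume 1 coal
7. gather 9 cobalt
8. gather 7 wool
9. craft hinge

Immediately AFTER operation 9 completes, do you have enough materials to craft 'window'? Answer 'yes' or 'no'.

Answer: yes

Derivation:
After 1 (gather 1 cobalt): cobalt=1
After 2 (gather 6 cobalt): cobalt=7
After 3 (craft hinge): cobalt=3 hinge=2
After 4 (consume 2 hinge): cobalt=3
After 5 (gather 1 coal): coal=1 cobalt=3
After 6 (consume 1 coal): cobalt=3
After 7 (gather 9 cobalt): cobalt=12
After 8 (gather 7 wool): cobalt=12 wool=7
After 9 (craft hinge): cobalt=8 hinge=2 wool=7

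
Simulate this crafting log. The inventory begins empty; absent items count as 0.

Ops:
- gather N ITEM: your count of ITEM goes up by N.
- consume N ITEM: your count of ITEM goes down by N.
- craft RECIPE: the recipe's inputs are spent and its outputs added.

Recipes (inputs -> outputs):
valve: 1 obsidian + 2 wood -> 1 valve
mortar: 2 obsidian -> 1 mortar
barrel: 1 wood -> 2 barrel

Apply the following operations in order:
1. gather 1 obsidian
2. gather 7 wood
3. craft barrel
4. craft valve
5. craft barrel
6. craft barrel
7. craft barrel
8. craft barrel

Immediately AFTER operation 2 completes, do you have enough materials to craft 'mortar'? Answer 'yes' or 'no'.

After 1 (gather 1 obsidian): obsidian=1
After 2 (gather 7 wood): obsidian=1 wood=7

Answer: no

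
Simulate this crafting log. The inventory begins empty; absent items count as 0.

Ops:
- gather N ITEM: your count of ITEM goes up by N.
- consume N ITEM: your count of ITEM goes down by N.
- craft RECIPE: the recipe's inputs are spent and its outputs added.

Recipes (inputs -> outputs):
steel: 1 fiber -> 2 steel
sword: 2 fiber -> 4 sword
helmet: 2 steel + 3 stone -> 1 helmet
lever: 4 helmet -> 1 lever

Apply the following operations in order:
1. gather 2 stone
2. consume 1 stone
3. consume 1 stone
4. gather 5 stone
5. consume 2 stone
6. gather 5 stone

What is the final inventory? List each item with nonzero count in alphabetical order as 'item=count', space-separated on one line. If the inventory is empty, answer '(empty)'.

Answer: stone=8

Derivation:
After 1 (gather 2 stone): stone=2
After 2 (consume 1 stone): stone=1
After 3 (consume 1 stone): (empty)
After 4 (gather 5 stone): stone=5
After 5 (consume 2 stone): stone=3
After 6 (gather 5 stone): stone=8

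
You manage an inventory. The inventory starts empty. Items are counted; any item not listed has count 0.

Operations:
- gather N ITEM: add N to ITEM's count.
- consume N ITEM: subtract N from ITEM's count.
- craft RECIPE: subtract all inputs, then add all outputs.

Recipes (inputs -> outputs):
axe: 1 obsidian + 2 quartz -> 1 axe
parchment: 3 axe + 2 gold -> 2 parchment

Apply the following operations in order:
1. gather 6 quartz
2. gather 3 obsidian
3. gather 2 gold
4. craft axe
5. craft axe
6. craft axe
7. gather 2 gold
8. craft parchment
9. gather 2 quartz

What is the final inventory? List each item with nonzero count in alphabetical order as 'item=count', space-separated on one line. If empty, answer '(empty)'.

Answer: gold=2 parchment=2 quartz=2

Derivation:
After 1 (gather 6 quartz): quartz=6
After 2 (gather 3 obsidian): obsidian=3 quartz=6
After 3 (gather 2 gold): gold=2 obsidian=3 quartz=6
After 4 (craft axe): axe=1 gold=2 obsidian=2 quartz=4
After 5 (craft axe): axe=2 gold=2 obsidian=1 quartz=2
After 6 (craft axe): axe=3 gold=2
After 7 (gather 2 gold): axe=3 gold=4
After 8 (craft parchment): gold=2 parchment=2
After 9 (gather 2 quartz): gold=2 parchment=2 quartz=2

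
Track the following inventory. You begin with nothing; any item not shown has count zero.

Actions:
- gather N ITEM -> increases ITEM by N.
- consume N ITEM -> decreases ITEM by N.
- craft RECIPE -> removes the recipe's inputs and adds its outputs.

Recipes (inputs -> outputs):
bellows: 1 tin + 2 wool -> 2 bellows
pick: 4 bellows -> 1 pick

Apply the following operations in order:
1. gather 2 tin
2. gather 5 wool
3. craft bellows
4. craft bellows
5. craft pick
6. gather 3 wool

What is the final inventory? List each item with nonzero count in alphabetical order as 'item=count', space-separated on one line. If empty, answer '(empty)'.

Answer: pick=1 wool=4

Derivation:
After 1 (gather 2 tin): tin=2
After 2 (gather 5 wool): tin=2 wool=5
After 3 (craft bellows): bellows=2 tin=1 wool=3
After 4 (craft bellows): bellows=4 wool=1
After 5 (craft pick): pick=1 wool=1
After 6 (gather 3 wool): pick=1 wool=4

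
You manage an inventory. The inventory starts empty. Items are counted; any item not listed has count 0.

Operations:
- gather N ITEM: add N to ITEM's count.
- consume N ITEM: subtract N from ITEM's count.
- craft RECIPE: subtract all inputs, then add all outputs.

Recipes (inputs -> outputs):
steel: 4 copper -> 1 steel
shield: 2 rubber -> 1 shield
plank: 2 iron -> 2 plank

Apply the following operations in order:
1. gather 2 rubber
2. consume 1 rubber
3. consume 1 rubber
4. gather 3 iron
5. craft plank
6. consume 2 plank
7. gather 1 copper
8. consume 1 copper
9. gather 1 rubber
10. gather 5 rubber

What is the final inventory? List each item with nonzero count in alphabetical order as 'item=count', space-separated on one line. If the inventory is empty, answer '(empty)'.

Answer: iron=1 rubber=6

Derivation:
After 1 (gather 2 rubber): rubber=2
After 2 (consume 1 rubber): rubber=1
After 3 (consume 1 rubber): (empty)
After 4 (gather 3 iron): iron=3
After 5 (craft plank): iron=1 plank=2
After 6 (consume 2 plank): iron=1
After 7 (gather 1 copper): copper=1 iron=1
After 8 (consume 1 copper): iron=1
After 9 (gather 1 rubber): iron=1 rubber=1
After 10 (gather 5 rubber): iron=1 rubber=6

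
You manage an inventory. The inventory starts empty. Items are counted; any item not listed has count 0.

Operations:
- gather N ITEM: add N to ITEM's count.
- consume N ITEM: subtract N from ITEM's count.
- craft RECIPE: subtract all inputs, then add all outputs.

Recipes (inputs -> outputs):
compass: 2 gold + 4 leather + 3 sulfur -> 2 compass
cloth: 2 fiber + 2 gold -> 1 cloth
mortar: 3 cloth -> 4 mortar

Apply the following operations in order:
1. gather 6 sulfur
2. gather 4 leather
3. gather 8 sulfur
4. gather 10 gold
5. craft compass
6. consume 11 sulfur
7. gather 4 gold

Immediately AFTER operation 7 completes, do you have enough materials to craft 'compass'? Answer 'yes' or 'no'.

Answer: no

Derivation:
After 1 (gather 6 sulfur): sulfur=6
After 2 (gather 4 leather): leather=4 sulfur=6
After 3 (gather 8 sulfur): leather=4 sulfur=14
After 4 (gather 10 gold): gold=10 leather=4 sulfur=14
After 5 (craft compass): compass=2 gold=8 sulfur=11
After 6 (consume 11 sulfur): compass=2 gold=8
After 7 (gather 4 gold): compass=2 gold=12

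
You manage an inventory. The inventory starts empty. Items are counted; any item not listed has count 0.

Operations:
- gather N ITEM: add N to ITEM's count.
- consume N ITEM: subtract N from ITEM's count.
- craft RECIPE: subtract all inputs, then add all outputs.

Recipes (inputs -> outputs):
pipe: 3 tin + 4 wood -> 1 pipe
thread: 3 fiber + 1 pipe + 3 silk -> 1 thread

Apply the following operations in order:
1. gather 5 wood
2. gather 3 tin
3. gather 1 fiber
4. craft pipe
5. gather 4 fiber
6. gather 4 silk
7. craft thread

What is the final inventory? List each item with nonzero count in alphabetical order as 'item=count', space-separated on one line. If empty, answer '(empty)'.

After 1 (gather 5 wood): wood=5
After 2 (gather 3 tin): tin=3 wood=5
After 3 (gather 1 fiber): fiber=1 tin=3 wood=5
After 4 (craft pipe): fiber=1 pipe=1 wood=1
After 5 (gather 4 fiber): fiber=5 pipe=1 wood=1
After 6 (gather 4 silk): fiber=5 pipe=1 silk=4 wood=1
After 7 (craft thread): fiber=2 silk=1 thread=1 wood=1

Answer: fiber=2 silk=1 thread=1 wood=1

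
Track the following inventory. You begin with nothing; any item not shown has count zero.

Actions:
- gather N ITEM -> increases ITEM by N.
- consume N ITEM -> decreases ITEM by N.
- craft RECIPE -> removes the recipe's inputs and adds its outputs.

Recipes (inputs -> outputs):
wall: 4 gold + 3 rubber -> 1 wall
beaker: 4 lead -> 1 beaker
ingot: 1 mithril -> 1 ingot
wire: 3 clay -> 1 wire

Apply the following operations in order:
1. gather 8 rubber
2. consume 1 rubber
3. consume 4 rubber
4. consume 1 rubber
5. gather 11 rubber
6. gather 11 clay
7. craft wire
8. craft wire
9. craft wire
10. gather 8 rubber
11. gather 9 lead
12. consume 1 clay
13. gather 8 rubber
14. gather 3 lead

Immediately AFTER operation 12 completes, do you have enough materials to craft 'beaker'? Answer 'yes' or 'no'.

After 1 (gather 8 rubber): rubber=8
After 2 (consume 1 rubber): rubber=7
After 3 (consume 4 rubber): rubber=3
After 4 (consume 1 rubber): rubber=2
After 5 (gather 11 rubber): rubber=13
After 6 (gather 11 clay): clay=11 rubber=13
After 7 (craft wire): clay=8 rubber=13 wire=1
After 8 (craft wire): clay=5 rubber=13 wire=2
After 9 (craft wire): clay=2 rubber=13 wire=3
After 10 (gather 8 rubber): clay=2 rubber=21 wire=3
After 11 (gather 9 lead): clay=2 lead=9 rubber=21 wire=3
After 12 (consume 1 clay): clay=1 lead=9 rubber=21 wire=3

Answer: yes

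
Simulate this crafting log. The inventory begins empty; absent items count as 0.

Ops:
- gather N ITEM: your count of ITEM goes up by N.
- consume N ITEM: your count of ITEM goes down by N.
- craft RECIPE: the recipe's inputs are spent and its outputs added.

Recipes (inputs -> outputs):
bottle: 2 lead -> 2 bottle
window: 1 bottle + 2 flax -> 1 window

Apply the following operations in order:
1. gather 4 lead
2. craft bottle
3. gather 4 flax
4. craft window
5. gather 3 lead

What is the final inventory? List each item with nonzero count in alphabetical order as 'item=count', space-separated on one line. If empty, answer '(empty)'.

Answer: bottle=1 flax=2 lead=5 window=1

Derivation:
After 1 (gather 4 lead): lead=4
After 2 (craft bottle): bottle=2 lead=2
After 3 (gather 4 flax): bottle=2 flax=4 lead=2
After 4 (craft window): bottle=1 flax=2 lead=2 window=1
After 5 (gather 3 lead): bottle=1 flax=2 lead=5 window=1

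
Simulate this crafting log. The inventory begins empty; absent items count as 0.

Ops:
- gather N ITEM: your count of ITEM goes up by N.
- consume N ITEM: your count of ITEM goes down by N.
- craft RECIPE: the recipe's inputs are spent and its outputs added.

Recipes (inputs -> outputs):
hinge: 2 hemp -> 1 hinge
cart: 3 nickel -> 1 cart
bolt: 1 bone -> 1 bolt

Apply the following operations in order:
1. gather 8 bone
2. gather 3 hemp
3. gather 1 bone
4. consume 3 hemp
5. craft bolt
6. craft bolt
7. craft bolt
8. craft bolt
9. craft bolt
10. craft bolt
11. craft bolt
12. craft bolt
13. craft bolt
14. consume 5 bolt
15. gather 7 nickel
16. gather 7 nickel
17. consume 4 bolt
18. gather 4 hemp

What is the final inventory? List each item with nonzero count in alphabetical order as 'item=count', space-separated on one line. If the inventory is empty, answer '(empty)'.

Answer: hemp=4 nickel=14

Derivation:
After 1 (gather 8 bone): bone=8
After 2 (gather 3 hemp): bone=8 hemp=3
After 3 (gather 1 bone): bone=9 hemp=3
After 4 (consume 3 hemp): bone=9
After 5 (craft bolt): bolt=1 bone=8
After 6 (craft bolt): bolt=2 bone=7
After 7 (craft bolt): bolt=3 bone=6
After 8 (craft bolt): bolt=4 bone=5
After 9 (craft bolt): bolt=5 bone=4
After 10 (craft bolt): bolt=6 bone=3
After 11 (craft bolt): bolt=7 bone=2
After 12 (craft bolt): bolt=8 bone=1
After 13 (craft bolt): bolt=9
After 14 (consume 5 bolt): bolt=4
After 15 (gather 7 nickel): bolt=4 nickel=7
After 16 (gather 7 nickel): bolt=4 nickel=14
After 17 (consume 4 bolt): nickel=14
After 18 (gather 4 hemp): hemp=4 nickel=14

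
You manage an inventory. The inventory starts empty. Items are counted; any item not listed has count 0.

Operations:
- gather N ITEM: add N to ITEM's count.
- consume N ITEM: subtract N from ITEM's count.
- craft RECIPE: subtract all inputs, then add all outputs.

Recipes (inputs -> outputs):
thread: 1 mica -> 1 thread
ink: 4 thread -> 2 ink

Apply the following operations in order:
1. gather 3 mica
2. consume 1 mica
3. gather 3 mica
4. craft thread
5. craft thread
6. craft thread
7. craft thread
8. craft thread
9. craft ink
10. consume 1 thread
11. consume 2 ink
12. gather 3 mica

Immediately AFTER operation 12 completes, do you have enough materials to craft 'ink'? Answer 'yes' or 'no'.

After 1 (gather 3 mica): mica=3
After 2 (consume 1 mica): mica=2
After 3 (gather 3 mica): mica=5
After 4 (craft thread): mica=4 thread=1
After 5 (craft thread): mica=3 thread=2
After 6 (craft thread): mica=2 thread=3
After 7 (craft thread): mica=1 thread=4
After 8 (craft thread): thread=5
After 9 (craft ink): ink=2 thread=1
After 10 (consume 1 thread): ink=2
After 11 (consume 2 ink): (empty)
After 12 (gather 3 mica): mica=3

Answer: no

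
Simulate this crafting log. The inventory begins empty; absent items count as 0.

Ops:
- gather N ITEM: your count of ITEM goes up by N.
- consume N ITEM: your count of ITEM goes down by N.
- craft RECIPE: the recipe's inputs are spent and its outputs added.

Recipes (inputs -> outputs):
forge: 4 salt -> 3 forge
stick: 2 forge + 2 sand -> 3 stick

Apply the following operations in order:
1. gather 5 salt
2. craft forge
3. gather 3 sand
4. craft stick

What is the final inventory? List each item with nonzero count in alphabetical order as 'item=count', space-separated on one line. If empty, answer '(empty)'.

After 1 (gather 5 salt): salt=5
After 2 (craft forge): forge=3 salt=1
After 3 (gather 3 sand): forge=3 salt=1 sand=3
After 4 (craft stick): forge=1 salt=1 sand=1 stick=3

Answer: forge=1 salt=1 sand=1 stick=3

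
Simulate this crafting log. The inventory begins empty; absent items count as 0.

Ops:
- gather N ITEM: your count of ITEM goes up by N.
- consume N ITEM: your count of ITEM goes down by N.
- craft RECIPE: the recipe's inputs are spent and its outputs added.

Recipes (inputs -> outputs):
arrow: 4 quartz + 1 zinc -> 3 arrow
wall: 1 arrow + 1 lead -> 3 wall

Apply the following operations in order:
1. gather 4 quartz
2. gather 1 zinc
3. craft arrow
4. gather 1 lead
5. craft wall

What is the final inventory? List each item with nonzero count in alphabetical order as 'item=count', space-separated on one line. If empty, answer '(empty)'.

After 1 (gather 4 quartz): quartz=4
After 2 (gather 1 zinc): quartz=4 zinc=1
After 3 (craft arrow): arrow=3
After 4 (gather 1 lead): arrow=3 lead=1
After 5 (craft wall): arrow=2 wall=3

Answer: arrow=2 wall=3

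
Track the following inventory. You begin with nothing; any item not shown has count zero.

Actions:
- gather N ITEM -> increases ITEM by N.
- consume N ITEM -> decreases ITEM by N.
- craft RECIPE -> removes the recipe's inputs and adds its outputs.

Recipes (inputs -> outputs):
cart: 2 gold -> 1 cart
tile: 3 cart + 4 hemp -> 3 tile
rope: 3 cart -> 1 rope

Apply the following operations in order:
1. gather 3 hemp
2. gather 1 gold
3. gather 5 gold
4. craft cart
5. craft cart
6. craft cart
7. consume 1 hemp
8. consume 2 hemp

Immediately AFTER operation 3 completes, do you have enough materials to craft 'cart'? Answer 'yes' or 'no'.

After 1 (gather 3 hemp): hemp=3
After 2 (gather 1 gold): gold=1 hemp=3
After 3 (gather 5 gold): gold=6 hemp=3

Answer: yes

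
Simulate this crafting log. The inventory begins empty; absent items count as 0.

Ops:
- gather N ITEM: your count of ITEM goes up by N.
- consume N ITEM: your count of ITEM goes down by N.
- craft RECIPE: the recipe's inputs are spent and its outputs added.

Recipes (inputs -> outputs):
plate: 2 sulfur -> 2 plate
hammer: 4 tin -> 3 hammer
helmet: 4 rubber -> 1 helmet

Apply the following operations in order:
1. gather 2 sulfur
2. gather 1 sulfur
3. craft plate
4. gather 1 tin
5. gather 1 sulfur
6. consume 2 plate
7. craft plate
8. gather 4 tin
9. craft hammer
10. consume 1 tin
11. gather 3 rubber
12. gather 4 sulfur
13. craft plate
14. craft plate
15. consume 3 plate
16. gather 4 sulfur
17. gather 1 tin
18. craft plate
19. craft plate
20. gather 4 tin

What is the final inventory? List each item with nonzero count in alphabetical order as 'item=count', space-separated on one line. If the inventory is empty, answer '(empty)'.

After 1 (gather 2 sulfur): sulfur=2
After 2 (gather 1 sulfur): sulfur=3
After 3 (craft plate): plate=2 sulfur=1
After 4 (gather 1 tin): plate=2 sulfur=1 tin=1
After 5 (gather 1 sulfur): plate=2 sulfur=2 tin=1
After 6 (consume 2 plate): sulfur=2 tin=1
After 7 (craft plate): plate=2 tin=1
After 8 (gather 4 tin): plate=2 tin=5
After 9 (craft hammer): hammer=3 plate=2 tin=1
After 10 (consume 1 tin): hammer=3 plate=2
After 11 (gather 3 rubber): hammer=3 plate=2 rubber=3
After 12 (gather 4 sulfur): hammer=3 plate=2 rubber=3 sulfur=4
After 13 (craft plate): hammer=3 plate=4 rubber=3 sulfur=2
After 14 (craft plate): hammer=3 plate=6 rubber=3
After 15 (consume 3 plate): hammer=3 plate=3 rubber=3
After 16 (gather 4 sulfur): hammer=3 plate=3 rubber=3 sulfur=4
After 17 (gather 1 tin): hammer=3 plate=3 rubber=3 sulfur=4 tin=1
After 18 (craft plate): hammer=3 plate=5 rubber=3 sulfur=2 tin=1
After 19 (craft plate): hammer=3 plate=7 rubber=3 tin=1
After 20 (gather 4 tin): hammer=3 plate=7 rubber=3 tin=5

Answer: hammer=3 plate=7 rubber=3 tin=5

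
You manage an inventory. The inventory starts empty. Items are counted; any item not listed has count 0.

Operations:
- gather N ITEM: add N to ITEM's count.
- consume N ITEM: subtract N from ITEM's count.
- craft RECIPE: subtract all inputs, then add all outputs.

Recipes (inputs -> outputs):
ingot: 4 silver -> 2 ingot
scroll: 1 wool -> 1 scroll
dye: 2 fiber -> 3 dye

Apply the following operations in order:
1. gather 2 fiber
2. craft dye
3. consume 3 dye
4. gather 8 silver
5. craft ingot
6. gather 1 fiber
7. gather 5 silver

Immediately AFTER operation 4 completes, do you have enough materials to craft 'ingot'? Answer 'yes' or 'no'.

Answer: yes

Derivation:
After 1 (gather 2 fiber): fiber=2
After 2 (craft dye): dye=3
After 3 (consume 3 dye): (empty)
After 4 (gather 8 silver): silver=8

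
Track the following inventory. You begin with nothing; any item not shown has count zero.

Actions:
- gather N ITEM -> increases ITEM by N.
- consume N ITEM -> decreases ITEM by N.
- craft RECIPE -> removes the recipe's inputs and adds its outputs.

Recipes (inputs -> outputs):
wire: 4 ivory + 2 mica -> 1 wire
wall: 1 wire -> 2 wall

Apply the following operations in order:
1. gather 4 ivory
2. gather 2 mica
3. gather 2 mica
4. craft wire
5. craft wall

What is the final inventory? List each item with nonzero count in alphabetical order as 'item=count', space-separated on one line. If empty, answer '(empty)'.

Answer: mica=2 wall=2

Derivation:
After 1 (gather 4 ivory): ivory=4
After 2 (gather 2 mica): ivory=4 mica=2
After 3 (gather 2 mica): ivory=4 mica=4
After 4 (craft wire): mica=2 wire=1
After 5 (craft wall): mica=2 wall=2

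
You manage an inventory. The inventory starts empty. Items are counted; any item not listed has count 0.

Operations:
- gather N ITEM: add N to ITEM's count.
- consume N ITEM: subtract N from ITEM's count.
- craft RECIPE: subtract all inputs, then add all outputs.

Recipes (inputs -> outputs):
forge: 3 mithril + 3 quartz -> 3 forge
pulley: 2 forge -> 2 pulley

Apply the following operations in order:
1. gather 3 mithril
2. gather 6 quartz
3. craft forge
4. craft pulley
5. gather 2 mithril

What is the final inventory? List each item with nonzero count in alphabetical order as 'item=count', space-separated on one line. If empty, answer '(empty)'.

After 1 (gather 3 mithril): mithril=3
After 2 (gather 6 quartz): mithril=3 quartz=6
After 3 (craft forge): forge=3 quartz=3
After 4 (craft pulley): forge=1 pulley=2 quartz=3
After 5 (gather 2 mithril): forge=1 mithril=2 pulley=2 quartz=3

Answer: forge=1 mithril=2 pulley=2 quartz=3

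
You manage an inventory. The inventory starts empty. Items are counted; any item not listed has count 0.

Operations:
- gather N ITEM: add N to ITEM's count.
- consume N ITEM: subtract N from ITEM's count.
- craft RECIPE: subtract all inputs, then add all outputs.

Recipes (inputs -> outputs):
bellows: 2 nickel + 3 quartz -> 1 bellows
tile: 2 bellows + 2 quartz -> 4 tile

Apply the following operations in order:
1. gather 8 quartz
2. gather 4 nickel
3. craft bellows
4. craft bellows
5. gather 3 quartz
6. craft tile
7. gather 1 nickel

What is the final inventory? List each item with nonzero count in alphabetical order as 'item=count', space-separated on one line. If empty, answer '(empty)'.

After 1 (gather 8 quartz): quartz=8
After 2 (gather 4 nickel): nickel=4 quartz=8
After 3 (craft bellows): bellows=1 nickel=2 quartz=5
After 4 (craft bellows): bellows=2 quartz=2
After 5 (gather 3 quartz): bellows=2 quartz=5
After 6 (craft tile): quartz=3 tile=4
After 7 (gather 1 nickel): nickel=1 quartz=3 tile=4

Answer: nickel=1 quartz=3 tile=4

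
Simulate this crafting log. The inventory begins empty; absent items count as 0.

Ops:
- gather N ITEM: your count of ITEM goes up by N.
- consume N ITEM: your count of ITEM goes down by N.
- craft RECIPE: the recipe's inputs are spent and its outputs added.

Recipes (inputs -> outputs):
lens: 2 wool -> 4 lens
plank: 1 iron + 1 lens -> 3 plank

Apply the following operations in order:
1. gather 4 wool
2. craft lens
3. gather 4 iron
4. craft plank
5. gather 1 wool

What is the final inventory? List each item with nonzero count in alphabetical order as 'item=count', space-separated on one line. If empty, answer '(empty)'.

Answer: iron=3 lens=3 plank=3 wool=3

Derivation:
After 1 (gather 4 wool): wool=4
After 2 (craft lens): lens=4 wool=2
After 3 (gather 4 iron): iron=4 lens=4 wool=2
After 4 (craft plank): iron=3 lens=3 plank=3 wool=2
After 5 (gather 1 wool): iron=3 lens=3 plank=3 wool=3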